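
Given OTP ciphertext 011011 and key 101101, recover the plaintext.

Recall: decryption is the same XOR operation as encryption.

Step 1: XOR ciphertext with key:
  Ciphertext: 011011
  Key:        101101
  XOR:        110110
Step 2: Plaintext = 110110 = 54 in decimal.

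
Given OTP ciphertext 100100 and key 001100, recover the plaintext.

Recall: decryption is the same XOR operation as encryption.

Step 1: XOR ciphertext with key:
  Ciphertext: 100100
  Key:        001100
  XOR:        101000
Step 2: Plaintext = 101000 = 40 in decimal.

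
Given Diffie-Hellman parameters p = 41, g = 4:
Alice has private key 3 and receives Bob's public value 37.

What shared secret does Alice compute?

Step 1: s = B^a mod p = 37^3 mod 41.
  37^1 mod 41 = 37
  37^2 mod 41 = (37 * 37) mod 41 = 16
  37^3 mod 41 = (16 * 37) mod 41 = 18
Result: shared secret = 18.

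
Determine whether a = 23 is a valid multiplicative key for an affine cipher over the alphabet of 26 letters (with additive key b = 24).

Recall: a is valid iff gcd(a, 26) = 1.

Step 1: Compute gcd(23, 26).
Step 2: gcd(23, 26) = 1.
Since gcd = 1, 23 is coprime with 26, so it is a valid key.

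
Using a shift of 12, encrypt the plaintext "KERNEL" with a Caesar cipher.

Step 1: For each letter, shift forward by 12 positions (mod 26).
  K (position 10) -> position (10+12) mod 26 = 22 -> W
  E (position 4) -> position (4+12) mod 26 = 16 -> Q
  R (position 17) -> position (17+12) mod 26 = 3 -> D
  N (position 13) -> position (13+12) mod 26 = 25 -> Z
  E (position 4) -> position (4+12) mod 26 = 16 -> Q
  L (position 11) -> position (11+12) mod 26 = 23 -> X
Result: WQDZQX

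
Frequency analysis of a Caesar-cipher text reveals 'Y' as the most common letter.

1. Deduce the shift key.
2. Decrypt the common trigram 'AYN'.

Step 1: In English, 'E' is the most frequent letter (12.7%).
Step 2: The most frequent ciphertext letter is 'Y' (position 24).
Step 3: Shift = (24 - 4) mod 26 = 20.
Step 4: Decrypt 'AYN' by shifting back 20:
  A -> G
  Y -> E
  N -> T
Step 5: 'AYN' decrypts to 'GET'.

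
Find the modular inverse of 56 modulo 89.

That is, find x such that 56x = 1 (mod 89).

Step 1: We need x such that 56 * x = 1 (mod 89).
Step 2: Using the extended Euclidean algorithm or trial:
  56 * 62 = 3472 = 39 * 89 + 1.
Step 3: Since 3472 mod 89 = 1, the inverse is x = 62.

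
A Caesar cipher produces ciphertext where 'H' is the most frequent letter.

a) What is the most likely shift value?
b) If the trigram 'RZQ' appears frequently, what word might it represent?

Step 1: In English, 'E' is the most frequent letter (12.7%).
Step 2: The most frequent ciphertext letter is 'H' (position 7).
Step 3: Shift = (7 - 4) mod 26 = 3.
Step 4: Decrypt 'RZQ' by shifting back 3:
  R -> O
  Z -> W
  Q -> N
Step 5: 'RZQ' decrypts to 'OWN'.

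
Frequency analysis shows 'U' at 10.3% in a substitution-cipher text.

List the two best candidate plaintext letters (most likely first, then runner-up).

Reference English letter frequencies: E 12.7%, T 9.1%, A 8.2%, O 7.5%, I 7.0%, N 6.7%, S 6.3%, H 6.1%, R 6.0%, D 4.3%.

Step 1: Observed frequency of 'U' is 10.3%.
Step 2: Compute distances to each reference frequency and sort:
  T (9.1%): difference = 1.2% <-- BEST
  A (8.2%): difference = 2.1% <-- RUNNER-UP
  E (12.7%): difference = 2.4%
  O (7.5%): difference = 2.8%
  I (7.0%): difference = 3.3%
Step 3: Most likely is 'T' (9.1%, diff 1.2%); second most likely is 'A' (8.2%, diff 2.1%).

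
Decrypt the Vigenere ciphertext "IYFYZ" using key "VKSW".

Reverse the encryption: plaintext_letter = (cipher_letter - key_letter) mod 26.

Step 1: Extend key: VKSWV
Step 2: Decrypt each letter (c - k) mod 26:
  I(8) - V(21) = (8-21) mod 26 = 13 = N
  Y(24) - K(10) = (24-10) mod 26 = 14 = O
  F(5) - S(18) = (5-18) mod 26 = 13 = N
  Y(24) - W(22) = (24-22) mod 26 = 2 = C
  Z(25) - V(21) = (25-21) mod 26 = 4 = E
Plaintext: NONCE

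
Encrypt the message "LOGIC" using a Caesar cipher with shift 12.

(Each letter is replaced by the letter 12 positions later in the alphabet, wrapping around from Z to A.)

Step 1: For each letter, shift forward by 12 positions (mod 26).
  L (position 11) -> position (11+12) mod 26 = 23 -> X
  O (position 14) -> position (14+12) mod 26 = 0 -> A
  G (position 6) -> position (6+12) mod 26 = 18 -> S
  I (position 8) -> position (8+12) mod 26 = 20 -> U
  C (position 2) -> position (2+12) mod 26 = 14 -> O
Result: XASUO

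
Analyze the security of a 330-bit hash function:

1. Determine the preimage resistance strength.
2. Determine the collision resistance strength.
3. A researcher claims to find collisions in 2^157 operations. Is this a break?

Step 1: Preimage resistance requires brute-force of 2^330 operations.
Step 2: Collision resistance (birthday bound) = 2^(330/2) = 2^165.
Step 3: The claimed attack costs 2^157 operations.
Step 4: Since 2^157 < 2^165, the claimed attack beats the generic birthday bound, so collision resistance is broken.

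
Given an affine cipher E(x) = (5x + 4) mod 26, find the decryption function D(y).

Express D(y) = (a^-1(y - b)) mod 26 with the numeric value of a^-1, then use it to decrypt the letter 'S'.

Step 1: Find a^-1, the modular inverse of 5 mod 26.
Step 2: We need 5 * a^-1 = 1 (mod 26).
Step 3: 5 * 21 = 105 = 4 * 26 + 1, so a^-1 = 21.
Step 4: D(y) = 21(y - 4) mod 26.
Step 5: Apply to 'S' (y = 18): D(18) = 21 * (18 - 4) mod 26 = 21 * 14 mod 26 = 8 -> 'I'.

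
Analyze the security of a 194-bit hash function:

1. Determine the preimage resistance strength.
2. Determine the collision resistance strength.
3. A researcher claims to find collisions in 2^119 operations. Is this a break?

Step 1: Preimage resistance requires brute-force of 2^194 operations.
Step 2: Collision resistance (birthday bound) = 2^(194/2) = 2^97.
Step 3: The claimed attack costs 2^119 operations.
Step 4: Since 2^119 >= 2^97, the claimed attack is no faster than the generic birthday attack, so this does not break collision resistance.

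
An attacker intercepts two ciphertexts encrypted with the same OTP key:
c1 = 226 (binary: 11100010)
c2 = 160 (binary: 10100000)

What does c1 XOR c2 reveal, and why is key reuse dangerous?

Step 1: c1 XOR c2 = (m1 XOR k) XOR (m2 XOR k).
Step 2: By XOR associativity/commutativity: = m1 XOR m2 XOR k XOR k = m1 XOR m2.
Step 3: 11100010 XOR 10100000 = 01000010 = 66.
Step 4: The key cancels out! An attacker learns m1 XOR m2 = 66, revealing the relationship between plaintexts.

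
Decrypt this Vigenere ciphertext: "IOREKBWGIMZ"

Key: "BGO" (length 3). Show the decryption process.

Step 1: Key 'BGO' has length 3. Extended key: BGOBGOBGOBG
Step 2: Decrypt each position:
  I(8) - B(1) = 7 = H
  O(14) - G(6) = 8 = I
  R(17) - O(14) = 3 = D
  E(4) - B(1) = 3 = D
  K(10) - G(6) = 4 = E
  B(1) - O(14) = 13 = N
  W(22) - B(1) = 21 = V
  G(6) - G(6) = 0 = A
  I(8) - O(14) = 20 = U
  M(12) - B(1) = 11 = L
  Z(25) - G(6) = 19 = T
Plaintext: HIDDENVAULT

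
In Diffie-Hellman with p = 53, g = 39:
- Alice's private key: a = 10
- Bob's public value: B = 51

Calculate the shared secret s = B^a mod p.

Step 1: s = B^a mod p = 51^10 mod 53.
  51^1 mod 53 = 51
  51^2 mod 53 = (51 * 51) mod 53 = 4
  51^3 mod 53 = (4 * 51) mod 53 = 45
  51^4 mod 53 = (45 * 51) mod 53 = 16
  51^5 mod 53 = (16 * 51) mod 53 = 21
  51^6 mod 53 = (21 * 51) mod 53 = 11
  51^7 mod 53 = (11 * 51) mod 53 = 31
  51^8 mod 53 = (31 * 51) mod 53 = 44
  51^9 mod 53 = (44 * 51) mod 53 = 18
  51^10 mod 53 = (18 * 51) mod 53 = 17
Result: shared secret = 17.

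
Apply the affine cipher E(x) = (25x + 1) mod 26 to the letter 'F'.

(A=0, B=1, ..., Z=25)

Step 1: Convert 'F' to number: x = 5.
Step 2: E(5) = (25 * 5 + 1) mod 26 = 126 mod 26 = 22.
Step 3: Convert 22 back to letter: W.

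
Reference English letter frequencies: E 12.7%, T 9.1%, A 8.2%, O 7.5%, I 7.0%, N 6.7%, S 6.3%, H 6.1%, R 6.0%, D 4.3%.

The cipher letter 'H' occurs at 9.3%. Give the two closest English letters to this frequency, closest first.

Step 1: Observed frequency of 'H' is 9.3%.
Step 2: Compute distances to each reference frequency and sort:
  T (9.1%): difference = 0.2% <-- BEST
  A (8.2%): difference = 1.1% <-- RUNNER-UP
  O (7.5%): difference = 1.8%
  I (7.0%): difference = 2.3%
  N (6.7%): difference = 2.6%
Step 3: Most likely is 'T' (9.1%, diff 0.2%); second most likely is 'A' (8.2%, diff 1.1%).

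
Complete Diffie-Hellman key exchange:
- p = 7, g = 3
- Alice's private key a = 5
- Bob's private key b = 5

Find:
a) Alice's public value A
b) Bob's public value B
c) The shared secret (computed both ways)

Step 1: A = g^a mod p = 3^5 mod 7 = 5.
Step 2: B = g^b mod p = 3^5 mod 7 = 5.
Step 3: Alice computes s = B^a mod p = 5^5 mod 7 = 3.
Step 4: Bob computes s = A^b mod p = 5^5 mod 7 = 3.
Both sides agree: shared secret = 3.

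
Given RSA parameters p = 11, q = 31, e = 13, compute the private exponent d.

Step 1: n = 11 * 31 = 341.
Step 2: phi(n) = 10 * 30 = 300.
Step 3: Find d such that 13 * d = 1 (mod 300).
Step 4: d = 13^(-1) mod 300 = 277.
Verification: 13 * 277 = 3601 = 12 * 300 + 1.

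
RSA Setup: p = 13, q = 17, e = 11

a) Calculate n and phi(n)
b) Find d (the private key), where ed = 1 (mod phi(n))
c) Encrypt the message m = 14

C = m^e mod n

Step 1: n = 13 * 17 = 221.
Step 2: phi(n) = (13-1)(17-1) = 12 * 16 = 192.
Step 3: Find d = 11^(-1) mod 192 = 35.
  Verify: 11 * 35 = 385 = 1 (mod 192).
Step 4: C = 14^11 mod 221 = 27.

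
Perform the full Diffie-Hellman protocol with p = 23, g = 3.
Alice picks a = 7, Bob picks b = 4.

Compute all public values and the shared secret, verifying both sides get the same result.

Step 1: A = g^a mod p = 3^7 mod 23 = 2.
Step 2: B = g^b mod p = 3^4 mod 23 = 12.
Step 3: Alice computes s = B^a mod p = 12^7 mod 23 = 16.
Step 4: Bob computes s = A^b mod p = 2^4 mod 23 = 16.
Both sides agree: shared secret = 16.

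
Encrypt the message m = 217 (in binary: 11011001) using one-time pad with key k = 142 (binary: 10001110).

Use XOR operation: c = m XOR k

Step 1: Write out the XOR operation bit by bit:
  Message: 11011001
  Key:     10001110
  XOR:     01010111
Step 2: Convert to decimal: 01010111 = 87.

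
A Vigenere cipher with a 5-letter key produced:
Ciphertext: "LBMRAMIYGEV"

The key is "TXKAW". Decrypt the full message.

Step 1: Key 'TXKAW' has length 5. Extended key: TXKAWTXKAWT
Step 2: Decrypt each position:
  L(11) - T(19) = 18 = S
  B(1) - X(23) = 4 = E
  M(12) - K(10) = 2 = C
  R(17) - A(0) = 17 = R
  A(0) - W(22) = 4 = E
  M(12) - T(19) = 19 = T
  I(8) - X(23) = 11 = L
  Y(24) - K(10) = 14 = O
  G(6) - A(0) = 6 = G
  E(4) - W(22) = 8 = I
  V(21) - T(19) = 2 = C
Plaintext: SECRETLOGIC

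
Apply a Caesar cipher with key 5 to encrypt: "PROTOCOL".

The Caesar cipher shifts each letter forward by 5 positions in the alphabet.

Step 1: For each letter, shift forward by 5 positions (mod 26).
  P (position 15) -> position (15+5) mod 26 = 20 -> U
  R (position 17) -> position (17+5) mod 26 = 22 -> W
  O (position 14) -> position (14+5) mod 26 = 19 -> T
  T (position 19) -> position (19+5) mod 26 = 24 -> Y
  O (position 14) -> position (14+5) mod 26 = 19 -> T
  C (position 2) -> position (2+5) mod 26 = 7 -> H
  O (position 14) -> position (14+5) mod 26 = 19 -> T
  L (position 11) -> position (11+5) mod 26 = 16 -> Q
Result: UWTYTHTQ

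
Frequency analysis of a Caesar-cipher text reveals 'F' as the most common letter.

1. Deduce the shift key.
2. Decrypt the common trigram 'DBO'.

Step 1: In English, 'E' is the most frequent letter (12.7%).
Step 2: The most frequent ciphertext letter is 'F' (position 5).
Step 3: Shift = (5 - 4) mod 26 = 1.
Step 4: Decrypt 'DBO' by shifting back 1:
  D -> C
  B -> A
  O -> N
Step 5: 'DBO' decrypts to 'CAN'.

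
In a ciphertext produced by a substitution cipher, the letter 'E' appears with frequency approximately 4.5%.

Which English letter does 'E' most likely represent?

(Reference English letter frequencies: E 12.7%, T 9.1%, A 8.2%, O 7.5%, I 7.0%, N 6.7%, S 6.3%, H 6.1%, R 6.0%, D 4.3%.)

Step 1: The observed frequency is 4.5%.
Step 2: Compare with English frequencies:
  E: 12.7% (difference: 8.2%)
  T: 9.1% (difference: 4.6%)
  A: 8.2% (difference: 3.7%)
  O: 7.5% (difference: 3.0%)
  I: 7.0% (difference: 2.5%)
  N: 6.7% (difference: 2.2%)
  S: 6.3% (difference: 1.8%)
  H: 6.1% (difference: 1.6%)
  R: 6.0% (difference: 1.5%)
  D: 4.3% (difference: 0.2%) <-- closest
Step 3: 'E' most likely represents 'D' (frequency 4.3%).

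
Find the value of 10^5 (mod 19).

Step 1: Compute 10^5 mod 19 step by step, reducing modulo 19 at each step.
  10^1 mod 19 = 10
  10^2 mod 19 = (10 * 10) mod 19 = 5
  10^3 mod 19 = (5 * 10) mod 19 = 12
  10^4 mod 19 = (12 * 10) mod 19 = 6
  10^5 mod 19 = (6 * 10) mod 19 = 3
Step 2: Result = 3.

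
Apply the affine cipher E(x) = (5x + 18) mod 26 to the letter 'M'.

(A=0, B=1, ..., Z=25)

Step 1: Convert 'M' to number: x = 12.
Step 2: E(12) = (5 * 12 + 18) mod 26 = 78 mod 26 = 0.
Step 3: Convert 0 back to letter: A.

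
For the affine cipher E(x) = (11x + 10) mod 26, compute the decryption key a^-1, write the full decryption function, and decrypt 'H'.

Step 1: Find a^-1, the modular inverse of 11 mod 26.
Step 2: We need 11 * a^-1 = 1 (mod 26).
Step 3: 11 * 19 = 209 = 8 * 26 + 1, so a^-1 = 19.
Step 4: D(y) = 19(y - 10) mod 26.
Step 5: Apply to 'H' (y = 7): D(7) = 19 * (7 - 10) mod 26 = 19 * -3 mod 26 = 21 -> 'V'.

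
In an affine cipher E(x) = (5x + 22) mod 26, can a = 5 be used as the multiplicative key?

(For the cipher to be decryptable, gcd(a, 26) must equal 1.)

Step 1: Compute gcd(5, 26).
Step 2: gcd(5, 26) = 1.
Since gcd = 1, 5 is coprime with 26, so it is a valid key.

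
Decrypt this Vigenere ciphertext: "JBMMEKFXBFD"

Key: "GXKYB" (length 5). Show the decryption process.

Step 1: Key 'GXKYB' has length 5. Extended key: GXKYBGXKYBG
Step 2: Decrypt each position:
  J(9) - G(6) = 3 = D
  B(1) - X(23) = 4 = E
  M(12) - K(10) = 2 = C
  M(12) - Y(24) = 14 = O
  E(4) - B(1) = 3 = D
  K(10) - G(6) = 4 = E
  F(5) - X(23) = 8 = I
  X(23) - K(10) = 13 = N
  B(1) - Y(24) = 3 = D
  F(5) - B(1) = 4 = E
  D(3) - G(6) = 23 = X
Plaintext: DECODEINDEX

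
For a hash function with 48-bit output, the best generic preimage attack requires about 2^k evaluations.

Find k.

Step 1: The hash has a 48-bit output.
Step 2: Preimage resistance means: given a digest h(x), it should be infeasible to find any input that hashes to it.
With a 48-bit output there are 2^48 possible digests, so a generic brute-force preimage search costs about 2^48 evaluations.
Step 3: Security level = 48 bits.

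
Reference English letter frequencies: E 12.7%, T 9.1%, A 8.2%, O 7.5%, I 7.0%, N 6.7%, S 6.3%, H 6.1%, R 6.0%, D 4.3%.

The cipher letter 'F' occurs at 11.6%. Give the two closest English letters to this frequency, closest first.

Step 1: Observed frequency of 'F' is 11.6%.
Step 2: Compute distances to each reference frequency and sort:
  E (12.7%): difference = 1.1% <-- BEST
  T (9.1%): difference = 2.5% <-- RUNNER-UP
  A (8.2%): difference = 3.4%
  O (7.5%): difference = 4.1%
  I (7.0%): difference = 4.6%
Step 3: Most likely is 'E' (12.7%, diff 1.1%); second most likely is 'T' (9.1%, diff 2.5%).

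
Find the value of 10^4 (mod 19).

Step 1: Compute 10^4 mod 19 step by step, reducing modulo 19 at each step.
  10^1 mod 19 = 10
  10^2 mod 19 = (10 * 10) mod 19 = 5
  10^3 mod 19 = (5 * 10) mod 19 = 12
  10^4 mod 19 = (12 * 10) mod 19 = 6
Step 2: Result = 6.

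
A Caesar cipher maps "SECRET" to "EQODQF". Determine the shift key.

Step 1: Compare first letters: S (position 18) -> E (position 4).
Step 2: Shift = (4 - 18) mod 26 = 12.
The shift value is 12.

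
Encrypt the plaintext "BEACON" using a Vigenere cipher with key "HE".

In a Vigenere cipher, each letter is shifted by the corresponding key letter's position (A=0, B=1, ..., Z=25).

Step 1: Repeat key to match plaintext length:
  Plaintext: BEACON
  Key:       HEHEHE
Step 2: Encrypt each letter:
  B(1) + H(7) = (1+7) mod 26 = 8 = I
  E(4) + E(4) = (4+4) mod 26 = 8 = I
  A(0) + H(7) = (0+7) mod 26 = 7 = H
  C(2) + E(4) = (2+4) mod 26 = 6 = G
  O(14) + H(7) = (14+7) mod 26 = 21 = V
  N(13) + E(4) = (13+4) mod 26 = 17 = R
Ciphertext: IIHGVR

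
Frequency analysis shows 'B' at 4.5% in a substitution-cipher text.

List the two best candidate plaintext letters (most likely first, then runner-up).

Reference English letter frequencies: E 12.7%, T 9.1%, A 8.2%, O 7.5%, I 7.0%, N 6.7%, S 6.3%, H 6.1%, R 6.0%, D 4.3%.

Step 1: Observed frequency of 'B' is 4.5%.
Step 2: Compute distances to each reference frequency and sort:
  D (4.3%): difference = 0.2% <-- BEST
  R (6.0%): difference = 1.5% <-- RUNNER-UP
  H (6.1%): difference = 1.6%
  S (6.3%): difference = 1.8%
  N (6.7%): difference = 2.2%
Step 3: Most likely is 'D' (4.3%, diff 0.2%); second most likely is 'R' (6.0%, diff 1.5%).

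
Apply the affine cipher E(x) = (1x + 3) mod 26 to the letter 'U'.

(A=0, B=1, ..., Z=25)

Step 1: Convert 'U' to number: x = 20.
Step 2: E(20) = (1 * 20 + 3) mod 26 = 23 mod 26 = 23.
Step 3: Convert 23 back to letter: X.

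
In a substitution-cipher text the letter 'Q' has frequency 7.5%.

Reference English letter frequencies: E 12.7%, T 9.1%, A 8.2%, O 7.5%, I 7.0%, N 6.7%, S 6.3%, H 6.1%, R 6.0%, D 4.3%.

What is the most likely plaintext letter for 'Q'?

Step 1: The observed frequency is 7.5%.
Step 2: Compare with English frequencies:
  E: 12.7% (difference: 5.2%)
  T: 9.1% (difference: 1.6%)
  A: 8.2% (difference: 0.7%)
  O: 7.5% (difference: 0.0%) <-- closest
  I: 7.0% (difference: 0.5%)
  N: 6.7% (difference: 0.8%)
  S: 6.3% (difference: 1.2%)
  H: 6.1% (difference: 1.4%)
  R: 6.0% (difference: 1.5%)
  D: 4.3% (difference: 3.2%)
Step 3: 'Q' most likely represents 'O' (frequency 7.5%).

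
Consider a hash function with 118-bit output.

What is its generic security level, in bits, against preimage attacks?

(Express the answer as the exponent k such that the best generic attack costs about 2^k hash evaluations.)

Step 1: The hash has a 118-bit output.
Step 2: Preimage resistance means: given a digest h(x), it should be infeasible to find any input that hashes to it.
With a 118-bit output there are 2^118 possible digests, so a generic brute-force preimage search costs about 2^118 evaluations.
Step 3: Security level = 118 bits.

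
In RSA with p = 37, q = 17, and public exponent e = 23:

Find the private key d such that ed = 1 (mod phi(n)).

Step 1: n = 37 * 17 = 629.
Step 2: phi(n) = 36 * 16 = 576.
Step 3: Find d such that 23 * d = 1 (mod 576).
Step 4: d = 23^(-1) mod 576 = 551.
Verification: 23 * 551 = 12673 = 22 * 576 + 1.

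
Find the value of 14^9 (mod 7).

Step 1: Compute 14^9 mod 7 step by step, reducing modulo 7 at each step.
  14^1 mod 7 = 0
  14^2 mod 7 = (0 * 14) mod 7 = 0
  14^3 mod 7 = (0 * 14) mod 7 = 0
  14^4 mod 7 = (0 * 14) mod 7 = 0
  14^5 mod 7 = (0 * 14) mod 7 = 0
  14^6 mod 7 = (0 * 14) mod 7 = 0
  14^7 mod 7 = (0 * 14) mod 7 = 0
  14^8 mod 7 = (0 * 14) mod 7 = 0
  14^9 mod 7 = (0 * 14) mod 7 = 0
Step 2: Result = 0.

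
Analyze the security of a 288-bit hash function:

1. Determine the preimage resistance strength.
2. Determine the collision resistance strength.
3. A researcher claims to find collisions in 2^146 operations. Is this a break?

Step 1: Preimage resistance requires brute-force of 2^288 operations.
Step 2: Collision resistance (birthday bound) = 2^(288/2) = 2^144.
Step 3: The claimed attack costs 2^146 operations.
Step 4: Since 2^146 >= 2^144, the claimed attack is no faster than the generic birthday attack, so this does not break collision resistance.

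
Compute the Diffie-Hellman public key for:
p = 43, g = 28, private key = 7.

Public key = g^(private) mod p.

Step 1: A = g^a mod p = 28^7 mod 43.
  28^1 mod 43 = 28
  28^2 mod 43 = (28 * 28) mod 43 = 10
  28^3 mod 43 = (10 * 28) mod 43 = 22
  28^4 mod 43 = (22 * 28) mod 43 = 14
  28^5 mod 43 = (14 * 28) mod 43 = 5
  28^6 mod 43 = (5 * 28) mod 43 = 11
  28^7 mod 43 = (11 * 28) mod 43 = 7
Result: A = 7.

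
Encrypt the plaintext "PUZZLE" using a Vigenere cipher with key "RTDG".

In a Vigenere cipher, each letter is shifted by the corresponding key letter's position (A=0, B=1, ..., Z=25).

Step 1: Repeat key to match plaintext length:
  Plaintext: PUZZLE
  Key:       RTDGRT
Step 2: Encrypt each letter:
  P(15) + R(17) = (15+17) mod 26 = 6 = G
  U(20) + T(19) = (20+19) mod 26 = 13 = N
  Z(25) + D(3) = (25+3) mod 26 = 2 = C
  Z(25) + G(6) = (25+6) mod 26 = 5 = F
  L(11) + R(17) = (11+17) mod 26 = 2 = C
  E(4) + T(19) = (4+19) mod 26 = 23 = X
Ciphertext: GNCFCX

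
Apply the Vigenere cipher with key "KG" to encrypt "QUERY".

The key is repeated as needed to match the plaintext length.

Step 1: Repeat key to match plaintext length:
  Plaintext: QUERY
  Key:       KGKGK
Step 2: Encrypt each letter:
  Q(16) + K(10) = (16+10) mod 26 = 0 = A
  U(20) + G(6) = (20+6) mod 26 = 0 = A
  E(4) + K(10) = (4+10) mod 26 = 14 = O
  R(17) + G(6) = (17+6) mod 26 = 23 = X
  Y(24) + K(10) = (24+10) mod 26 = 8 = I
Ciphertext: AAOXI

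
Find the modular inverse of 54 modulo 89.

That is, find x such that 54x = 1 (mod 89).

Step 1: We need x such that 54 * x = 1 (mod 89).
Step 2: Using the extended Euclidean algorithm or trial:
  54 * 61 = 3294 = 37 * 89 + 1.
Step 3: Since 3294 mod 89 = 1, the inverse is x = 61.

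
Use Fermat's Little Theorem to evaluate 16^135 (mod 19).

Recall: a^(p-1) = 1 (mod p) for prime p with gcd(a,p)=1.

Step 1: Since 19 is prime, by Fermat's Little Theorem: 16^18 = 1 (mod 19).
Step 2: Reduce exponent: 135 mod 18 = 9.
Step 3: So 16^135 = 16^9 (mod 19).
Step 4: 16^9 mod 19 = 1.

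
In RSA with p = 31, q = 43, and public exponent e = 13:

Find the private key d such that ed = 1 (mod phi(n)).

Step 1: n = 31 * 43 = 1333.
Step 2: phi(n) = 30 * 42 = 1260.
Step 3: Find d such that 13 * d = 1 (mod 1260).
Step 4: d = 13^(-1) mod 1260 = 97.
Verification: 13 * 97 = 1261 = 1 * 1260 + 1.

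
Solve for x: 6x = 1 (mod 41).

Step 1: We need x such that 6 * x = 1 (mod 41).
Step 2: Using the extended Euclidean algorithm or trial:
  6 * 7 = 42 = 1 * 41 + 1.
Step 3: Since 42 mod 41 = 1, the inverse is x = 7.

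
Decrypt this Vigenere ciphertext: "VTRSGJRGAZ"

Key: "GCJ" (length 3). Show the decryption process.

Step 1: Key 'GCJ' has length 3. Extended key: GCJGCJGCJG
Step 2: Decrypt each position:
  V(21) - G(6) = 15 = P
  T(19) - C(2) = 17 = R
  R(17) - J(9) = 8 = I
  S(18) - G(6) = 12 = M
  G(6) - C(2) = 4 = E
  J(9) - J(9) = 0 = A
  R(17) - G(6) = 11 = L
  G(6) - C(2) = 4 = E
  A(0) - J(9) = 17 = R
  Z(25) - G(6) = 19 = T
Plaintext: PRIMEALERT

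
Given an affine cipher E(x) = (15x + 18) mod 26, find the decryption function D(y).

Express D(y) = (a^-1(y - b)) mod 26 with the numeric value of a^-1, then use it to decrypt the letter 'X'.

Step 1: Find a^-1, the modular inverse of 15 mod 26.
Step 2: We need 15 * a^-1 = 1 (mod 26).
Step 3: 15 * 7 = 105 = 4 * 26 + 1, so a^-1 = 7.
Step 4: D(y) = 7(y - 18) mod 26.
Step 5: Apply to 'X' (y = 23): D(23) = 7 * (23 - 18) mod 26 = 7 * 5 mod 26 = 9 -> 'J'.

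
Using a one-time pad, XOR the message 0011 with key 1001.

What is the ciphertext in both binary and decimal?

Step 1: Write out the XOR operation bit by bit:
  Message: 0011
  Key:     1001
  XOR:     1010
Step 2: Convert to decimal: 1010 = 10.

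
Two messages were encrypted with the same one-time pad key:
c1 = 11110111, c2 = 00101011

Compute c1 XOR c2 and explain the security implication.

Step 1: c1 XOR c2 = (m1 XOR k) XOR (m2 XOR k).
Step 2: By XOR associativity/commutativity: = m1 XOR m2 XOR k XOR k = m1 XOR m2.
Step 3: 11110111 XOR 00101011 = 11011100 = 220.
Step 4: The key cancels out! An attacker learns m1 XOR m2 = 220, revealing the relationship between plaintexts.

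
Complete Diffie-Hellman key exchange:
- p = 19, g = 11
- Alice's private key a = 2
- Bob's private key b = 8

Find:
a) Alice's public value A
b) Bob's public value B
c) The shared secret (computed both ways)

Step 1: A = g^a mod p = 11^2 mod 19 = 7.
Step 2: B = g^b mod p = 11^8 mod 19 = 7.
Step 3: Alice computes s = B^a mod p = 7^2 mod 19 = 11.
Step 4: Bob computes s = A^b mod p = 7^8 mod 19 = 11.
Both sides agree: shared secret = 11.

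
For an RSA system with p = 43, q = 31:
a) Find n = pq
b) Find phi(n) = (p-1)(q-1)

Step 1: n = p * q = 43 * 31 = 1333.
Step 2: phi(n) = (p-1)(q-1) = 42 * 30 = 1260.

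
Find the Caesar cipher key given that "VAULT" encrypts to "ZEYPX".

Step 1: Compare first letters: V (position 21) -> Z (position 25).
Step 2: Shift = (25 - 21) mod 26 = 4.
The shift value is 4.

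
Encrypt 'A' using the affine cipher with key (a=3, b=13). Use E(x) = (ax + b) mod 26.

Step 1: Convert 'A' to number: x = 0.
Step 2: E(0) = (3 * 0 + 13) mod 26 = 13 mod 26 = 13.
Step 3: Convert 13 back to letter: N.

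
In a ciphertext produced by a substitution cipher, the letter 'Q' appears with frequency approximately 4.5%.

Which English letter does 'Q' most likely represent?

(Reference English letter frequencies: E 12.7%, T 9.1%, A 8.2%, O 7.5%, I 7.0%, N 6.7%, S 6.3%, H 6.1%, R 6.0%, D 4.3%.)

Step 1: The observed frequency is 4.5%.
Step 2: Compare with English frequencies:
  E: 12.7% (difference: 8.2%)
  T: 9.1% (difference: 4.6%)
  A: 8.2% (difference: 3.7%)
  O: 7.5% (difference: 3.0%)
  I: 7.0% (difference: 2.5%)
  N: 6.7% (difference: 2.2%)
  S: 6.3% (difference: 1.8%)
  H: 6.1% (difference: 1.6%)
  R: 6.0% (difference: 1.5%)
  D: 4.3% (difference: 0.2%) <-- closest
Step 3: 'Q' most likely represents 'D' (frequency 4.3%).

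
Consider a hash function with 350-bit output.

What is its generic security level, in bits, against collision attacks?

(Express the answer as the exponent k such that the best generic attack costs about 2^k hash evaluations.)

Step 1: The hash has a 350-bit output.
Step 2: Collision resistance means it should be infeasible to find any x != y with h(x) = h(y).
By the birthday bound, a generic collision search succeeds after about sqrt(2^350) = 2^(350/2) = 2^175 evaluations.
Step 3: Security level = 175 bits.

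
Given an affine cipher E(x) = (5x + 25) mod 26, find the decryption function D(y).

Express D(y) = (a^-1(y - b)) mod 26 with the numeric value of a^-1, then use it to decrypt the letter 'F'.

Step 1: Find a^-1, the modular inverse of 5 mod 26.
Step 2: We need 5 * a^-1 = 1 (mod 26).
Step 3: 5 * 21 = 105 = 4 * 26 + 1, so a^-1 = 21.
Step 4: D(y) = 21(y - 25) mod 26.
Step 5: Apply to 'F' (y = 5): D(5) = 21 * (5 - 25) mod 26 = 21 * -20 mod 26 = 22 -> 'W'.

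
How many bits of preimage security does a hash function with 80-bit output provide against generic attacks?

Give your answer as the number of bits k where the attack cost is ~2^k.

Step 1: The hash has a 80-bit output.
Step 2: Preimage resistance means: given a digest h(x), it should be infeasible to find any input that hashes to it.
With a 80-bit output there are 2^80 possible digests, so a generic brute-force preimage search costs about 2^80 evaluations.
Step 3: Security level = 80 bits.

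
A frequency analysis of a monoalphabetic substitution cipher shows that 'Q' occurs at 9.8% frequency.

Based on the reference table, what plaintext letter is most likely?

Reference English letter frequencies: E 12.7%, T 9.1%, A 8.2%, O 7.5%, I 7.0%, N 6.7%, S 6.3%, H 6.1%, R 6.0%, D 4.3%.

Step 1: The observed frequency is 9.8%.
Step 2: Compare with English frequencies:
  E: 12.7% (difference: 2.9%)
  T: 9.1% (difference: 0.7%) <-- closest
  A: 8.2% (difference: 1.6%)
  O: 7.5% (difference: 2.3%)
  I: 7.0% (difference: 2.8%)
  N: 6.7% (difference: 3.1%)
  S: 6.3% (difference: 3.5%)
  H: 6.1% (difference: 3.7%)
  R: 6.0% (difference: 3.8%)
  D: 4.3% (difference: 5.5%)
Step 3: 'Q' most likely represents 'T' (frequency 9.1%).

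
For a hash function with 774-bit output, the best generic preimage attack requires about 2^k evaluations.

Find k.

Step 1: The hash has a 774-bit output.
Step 2: Preimage resistance means: given a digest h(x), it should be infeasible to find any input that hashes to it.
With a 774-bit output there are 2^774 possible digests, so a generic brute-force preimage search costs about 2^774 evaluations.
Step 3: Security level = 774 bits.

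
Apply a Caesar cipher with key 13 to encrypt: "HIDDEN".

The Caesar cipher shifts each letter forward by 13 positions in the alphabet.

Step 1: For each letter, shift forward by 13 positions (mod 26).
  H (position 7) -> position (7+13) mod 26 = 20 -> U
  I (position 8) -> position (8+13) mod 26 = 21 -> V
  D (position 3) -> position (3+13) mod 26 = 16 -> Q
  D (position 3) -> position (3+13) mod 26 = 16 -> Q
  E (position 4) -> position (4+13) mod 26 = 17 -> R
  N (position 13) -> position (13+13) mod 26 = 0 -> A
Result: UVQQRA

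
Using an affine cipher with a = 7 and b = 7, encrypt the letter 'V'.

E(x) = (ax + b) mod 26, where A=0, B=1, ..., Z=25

Step 1: Convert 'V' to number: x = 21.
Step 2: E(21) = (7 * 21 + 7) mod 26 = 154 mod 26 = 24.
Step 3: Convert 24 back to letter: Y.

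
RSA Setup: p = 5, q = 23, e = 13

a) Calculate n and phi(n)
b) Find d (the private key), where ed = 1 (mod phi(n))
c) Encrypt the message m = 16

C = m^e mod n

Step 1: n = 5 * 23 = 115.
Step 2: phi(n) = (5-1)(23-1) = 4 * 22 = 88.
Step 3: Find d = 13^(-1) mod 88 = 61.
  Verify: 13 * 61 = 793 = 1 (mod 88).
Step 4: C = 16^13 mod 115 = 26.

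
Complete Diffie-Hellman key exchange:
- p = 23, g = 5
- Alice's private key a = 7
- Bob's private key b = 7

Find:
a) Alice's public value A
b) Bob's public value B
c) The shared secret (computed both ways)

Step 1: A = g^a mod p = 5^7 mod 23 = 17.
Step 2: B = g^b mod p = 5^7 mod 23 = 17.
Step 3: Alice computes s = B^a mod p = 17^7 mod 23 = 20.
Step 4: Bob computes s = A^b mod p = 17^7 mod 23 = 20.
Both sides agree: shared secret = 20.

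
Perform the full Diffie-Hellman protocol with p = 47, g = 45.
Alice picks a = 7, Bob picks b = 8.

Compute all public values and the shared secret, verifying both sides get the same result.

Step 1: A = g^a mod p = 45^7 mod 47 = 13.
Step 2: B = g^b mod p = 45^8 mod 47 = 21.
Step 3: Alice computes s = B^a mod p = 21^7 mod 47 = 37.
Step 4: Bob computes s = A^b mod p = 13^8 mod 47 = 37.
Both sides agree: shared secret = 37.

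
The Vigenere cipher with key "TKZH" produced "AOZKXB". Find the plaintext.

Step 1: Extend key: TKZHTK
Step 2: Decrypt each letter (c - k) mod 26:
  A(0) - T(19) = (0-19) mod 26 = 7 = H
  O(14) - K(10) = (14-10) mod 26 = 4 = E
  Z(25) - Z(25) = (25-25) mod 26 = 0 = A
  K(10) - H(7) = (10-7) mod 26 = 3 = D
  X(23) - T(19) = (23-19) mod 26 = 4 = E
  B(1) - K(10) = (1-10) mod 26 = 17 = R
Plaintext: HEADER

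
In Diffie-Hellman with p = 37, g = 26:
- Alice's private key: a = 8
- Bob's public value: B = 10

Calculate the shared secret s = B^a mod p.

Step 1: s = B^a mod p = 10^8 mod 37.
  10^1 mod 37 = 10
  10^2 mod 37 = (10 * 10) mod 37 = 26
  10^3 mod 37 = (26 * 10) mod 37 = 1
  10^4 mod 37 = (1 * 10) mod 37 = 10
  10^5 mod 37 = (10 * 10) mod 37 = 26
  10^6 mod 37 = (26 * 10) mod 37 = 1
  10^7 mod 37 = (1 * 10) mod 37 = 10
  10^8 mod 37 = (10 * 10) mod 37 = 26
Result: shared secret = 26.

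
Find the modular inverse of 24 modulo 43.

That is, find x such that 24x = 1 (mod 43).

Step 1: We need x such that 24 * x = 1 (mod 43).
Step 2: Using the extended Euclidean algorithm or trial:
  24 * 9 = 216 = 5 * 43 + 1.
Step 3: Since 216 mod 43 = 1, the inverse is x = 9.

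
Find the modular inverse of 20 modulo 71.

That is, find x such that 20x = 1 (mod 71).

Step 1: We need x such that 20 * x = 1 (mod 71).
Step 2: Using the extended Euclidean algorithm or trial:
  20 * 32 = 640 = 9 * 71 + 1.
Step 3: Since 640 mod 71 = 1, the inverse is x = 32.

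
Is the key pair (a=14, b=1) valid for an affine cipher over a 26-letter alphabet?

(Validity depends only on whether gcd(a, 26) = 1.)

Step 1: Compute gcd(14, 26).
Step 2: gcd(14, 26) = 2.
Since gcd = 2 != 1, 14 shares a common factor with 26, so it cannot be used.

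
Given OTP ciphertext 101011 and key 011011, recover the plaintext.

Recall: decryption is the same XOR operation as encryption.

Step 1: XOR ciphertext with key:
  Ciphertext: 101011
  Key:        011011
  XOR:        110000
Step 2: Plaintext = 110000 = 48 in decimal.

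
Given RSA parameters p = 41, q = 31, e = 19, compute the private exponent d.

Step 1: n = 41 * 31 = 1271.
Step 2: phi(n) = 40 * 30 = 1200.
Step 3: Find d such that 19 * d = 1 (mod 1200).
Step 4: d = 19^(-1) mod 1200 = 379.
Verification: 19 * 379 = 7201 = 6 * 1200 + 1.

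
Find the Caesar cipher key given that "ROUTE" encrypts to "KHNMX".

Step 1: Compare first letters: R (position 17) -> K (position 10).
Step 2: Shift = (10 - 17) mod 26 = 19.
The shift value is 19.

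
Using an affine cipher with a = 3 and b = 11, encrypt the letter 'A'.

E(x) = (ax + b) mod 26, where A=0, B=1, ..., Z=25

Step 1: Convert 'A' to number: x = 0.
Step 2: E(0) = (3 * 0 + 11) mod 26 = 11 mod 26 = 11.
Step 3: Convert 11 back to letter: L.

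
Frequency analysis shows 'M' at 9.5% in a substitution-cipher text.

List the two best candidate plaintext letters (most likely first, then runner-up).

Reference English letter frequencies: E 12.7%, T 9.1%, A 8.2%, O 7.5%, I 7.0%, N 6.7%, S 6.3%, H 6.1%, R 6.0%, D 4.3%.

Step 1: Observed frequency of 'M' is 9.5%.
Step 2: Compute distances to each reference frequency and sort:
  T (9.1%): difference = 0.4% <-- BEST
  A (8.2%): difference = 1.3% <-- RUNNER-UP
  O (7.5%): difference = 2.0%
  I (7.0%): difference = 2.5%
  N (6.7%): difference = 2.8%
Step 3: Most likely is 'T' (9.1%, diff 0.4%); second most likely is 'A' (8.2%, diff 1.3%).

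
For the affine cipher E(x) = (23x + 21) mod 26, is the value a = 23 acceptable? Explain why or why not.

Step 1: Compute gcd(23, 26).
Step 2: gcd(23, 26) = 1.
Since gcd = 1, 23 is coprime with 26, so it is a valid key.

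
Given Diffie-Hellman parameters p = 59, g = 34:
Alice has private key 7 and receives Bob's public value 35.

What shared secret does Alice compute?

Step 1: s = B^a mod p = 35^7 mod 59.
  35^1 mod 59 = 35
  35^2 mod 59 = (35 * 35) mod 59 = 45
  35^3 mod 59 = (45 * 35) mod 59 = 41
  35^4 mod 59 = (41 * 35) mod 59 = 19
  35^5 mod 59 = (19 * 35) mod 59 = 16
  35^6 mod 59 = (16 * 35) mod 59 = 29
  35^7 mod 59 = (29 * 35) mod 59 = 12
Result: shared secret = 12.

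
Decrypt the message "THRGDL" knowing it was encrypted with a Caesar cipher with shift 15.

Step 1: Reverse the shift by subtracting 15 from each letter position.
  T (position 19) -> position (19-15) mod 26 = 4 -> E
  H (position 7) -> position (7-15) mod 26 = 18 -> S
  R (position 17) -> position (17-15) mod 26 = 2 -> C
  G (position 6) -> position (6-15) mod 26 = 17 -> R
  D (position 3) -> position (3-15) mod 26 = 14 -> O
  L (position 11) -> position (11-15) mod 26 = 22 -> W
Decrypted message: ESCROW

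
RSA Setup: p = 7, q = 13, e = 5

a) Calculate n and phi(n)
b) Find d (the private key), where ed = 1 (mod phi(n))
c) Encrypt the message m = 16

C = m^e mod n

Step 1: n = 7 * 13 = 91.
Step 2: phi(n) = (7-1)(13-1) = 6 * 12 = 72.
Step 3: Find d = 5^(-1) mod 72 = 29.
  Verify: 5 * 29 = 145 = 1 (mod 72).
Step 4: C = 16^5 mod 91 = 74.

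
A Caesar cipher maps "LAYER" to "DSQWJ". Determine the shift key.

Step 1: Compare first letters: L (position 11) -> D (position 3).
Step 2: Shift = (3 - 11) mod 26 = 18.
The shift value is 18.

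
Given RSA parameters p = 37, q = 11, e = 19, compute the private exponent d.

Step 1: n = 37 * 11 = 407.
Step 2: phi(n) = 36 * 10 = 360.
Step 3: Find d such that 19 * d = 1 (mod 360).
Step 4: d = 19^(-1) mod 360 = 19.
Verification: 19 * 19 = 361 = 1 * 360 + 1.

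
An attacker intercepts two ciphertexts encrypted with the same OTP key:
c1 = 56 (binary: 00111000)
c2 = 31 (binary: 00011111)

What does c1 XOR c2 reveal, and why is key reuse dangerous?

Step 1: c1 XOR c2 = (m1 XOR k) XOR (m2 XOR k).
Step 2: By XOR associativity/commutativity: = m1 XOR m2 XOR k XOR k = m1 XOR m2.
Step 3: 00111000 XOR 00011111 = 00100111 = 39.
Step 4: The key cancels out! An attacker learns m1 XOR m2 = 39, revealing the relationship between plaintexts.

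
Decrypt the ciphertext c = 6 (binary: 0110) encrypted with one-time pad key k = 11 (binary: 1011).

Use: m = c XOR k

Step 1: XOR ciphertext with key:
  Ciphertext: 0110
  Key:        1011
  XOR:        1101
Step 2: Plaintext = 1101 = 13 in decimal.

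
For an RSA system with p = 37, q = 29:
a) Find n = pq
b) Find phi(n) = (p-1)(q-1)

Step 1: n = p * q = 37 * 29 = 1073.
Step 2: phi(n) = (p-1)(q-1) = 36 * 28 = 1008.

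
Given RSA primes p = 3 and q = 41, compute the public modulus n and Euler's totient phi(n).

Step 1: n = p * q = 3 * 41 = 123.
Step 2: phi(n) = (p-1)(q-1) = 2 * 40 = 80.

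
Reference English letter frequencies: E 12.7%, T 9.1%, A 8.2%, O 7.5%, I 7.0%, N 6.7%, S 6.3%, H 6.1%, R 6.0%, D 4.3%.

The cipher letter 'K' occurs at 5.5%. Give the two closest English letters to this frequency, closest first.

Step 1: Observed frequency of 'K' is 5.5%.
Step 2: Compute distances to each reference frequency and sort:
  R (6.0%): difference = 0.5% <-- BEST
  H (6.1%): difference = 0.6% <-- RUNNER-UP
  S (6.3%): difference = 0.8%
  N (6.7%): difference = 1.2%
  D (4.3%): difference = 1.2%
Step 3: Most likely is 'R' (6.0%, diff 0.5%); second most likely is 'H' (6.1%, diff 0.6%).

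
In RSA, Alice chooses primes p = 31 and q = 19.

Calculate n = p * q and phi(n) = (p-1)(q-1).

Step 1: n = p * q = 31 * 19 = 589.
Step 2: phi(n) = (p-1)(q-1) = 30 * 18 = 540.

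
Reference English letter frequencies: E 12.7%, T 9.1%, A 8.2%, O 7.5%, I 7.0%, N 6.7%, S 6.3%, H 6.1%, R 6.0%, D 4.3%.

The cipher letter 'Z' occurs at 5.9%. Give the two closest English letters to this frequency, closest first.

Step 1: Observed frequency of 'Z' is 5.9%.
Step 2: Compute distances to each reference frequency and sort:
  R (6.0%): difference = 0.1% <-- BEST
  H (6.1%): difference = 0.2% <-- RUNNER-UP
  S (6.3%): difference = 0.4%
  N (6.7%): difference = 0.8%
  I (7.0%): difference = 1.1%
Step 3: Most likely is 'R' (6.0%, diff 0.1%); second most likely is 'H' (6.1%, diff 0.2%).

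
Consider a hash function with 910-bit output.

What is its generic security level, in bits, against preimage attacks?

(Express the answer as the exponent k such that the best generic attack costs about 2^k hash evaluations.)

Step 1: The hash has a 910-bit output.
Step 2: Preimage resistance means: given a digest h(x), it should be infeasible to find any input that hashes to it.
With a 910-bit output there are 2^910 possible digests, so a generic brute-force preimage search costs about 2^910 evaluations.
Step 3: Security level = 910 bits.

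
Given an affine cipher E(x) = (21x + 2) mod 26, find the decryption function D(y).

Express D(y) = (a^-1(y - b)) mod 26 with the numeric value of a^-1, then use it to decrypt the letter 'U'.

Step 1: Find a^-1, the modular inverse of 21 mod 26.
Step 2: We need 21 * a^-1 = 1 (mod 26).
Step 3: 21 * 5 = 105 = 4 * 26 + 1, so a^-1 = 5.
Step 4: D(y) = 5(y - 2) mod 26.
Step 5: Apply to 'U' (y = 20): D(20) = 5 * (20 - 2) mod 26 = 5 * 18 mod 26 = 12 -> 'M'.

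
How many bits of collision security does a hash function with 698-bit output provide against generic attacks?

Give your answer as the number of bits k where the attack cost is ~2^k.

Step 1: The hash has a 698-bit output.
Step 2: Collision resistance means it should be infeasible to find any x != y with h(x) = h(y).
By the birthday bound, a generic collision search succeeds after about sqrt(2^698) = 2^(698/2) = 2^349 evaluations.
Step 3: Security level = 349 bits.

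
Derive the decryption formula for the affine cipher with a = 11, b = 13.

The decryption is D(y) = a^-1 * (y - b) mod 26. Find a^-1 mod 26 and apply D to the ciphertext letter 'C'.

Step 1: Find a^-1, the modular inverse of 11 mod 26.
Step 2: We need 11 * a^-1 = 1 (mod 26).
Step 3: 11 * 19 = 209 = 8 * 26 + 1, so a^-1 = 19.
Step 4: D(y) = 19(y - 13) mod 26.
Step 5: Apply to 'C' (y = 2): D(2) = 19 * (2 - 13) mod 26 = 19 * -11 mod 26 = 25 -> 'Z'.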